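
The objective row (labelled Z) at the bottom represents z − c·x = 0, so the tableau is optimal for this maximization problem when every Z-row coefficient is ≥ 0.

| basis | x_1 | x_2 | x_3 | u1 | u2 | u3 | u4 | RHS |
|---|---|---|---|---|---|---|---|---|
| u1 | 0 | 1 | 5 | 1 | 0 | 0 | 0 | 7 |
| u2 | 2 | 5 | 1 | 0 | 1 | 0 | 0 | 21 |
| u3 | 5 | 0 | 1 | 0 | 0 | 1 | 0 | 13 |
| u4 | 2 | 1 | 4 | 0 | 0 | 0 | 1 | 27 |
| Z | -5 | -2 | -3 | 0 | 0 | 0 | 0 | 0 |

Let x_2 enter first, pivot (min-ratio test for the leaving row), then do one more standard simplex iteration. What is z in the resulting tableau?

Ratio test on column x_2 — row 1: 7/1 = 7; row 2: 21/5 = 21/5; row 3: entry 0 ≤ 0; row 4: 27/1 = 27. Minimum is 21/5 at row 2 (u2 leaves); pivot element 5.
Pivot on row 2; the Z-row RHS becomes 0 − (-2)·(21/5) = 42/5.
Next entering variable (most negative Z-row entry -21/5): x_1.
Ratio test on column x_1 — row 1: entry -2/5 ≤ 0; row 2: (21/5)/(2/5) = 21/2; row 3: 13/5 = 13/5; row 4: (114/5)/(8/5) = 57/4. Minimum is 13/5 at row 3 (u3 leaves); pivot element 5.
After the second pivot the Z-row RHS is 42/5 − (-21/5)·(13/5) = 483/25.

483/25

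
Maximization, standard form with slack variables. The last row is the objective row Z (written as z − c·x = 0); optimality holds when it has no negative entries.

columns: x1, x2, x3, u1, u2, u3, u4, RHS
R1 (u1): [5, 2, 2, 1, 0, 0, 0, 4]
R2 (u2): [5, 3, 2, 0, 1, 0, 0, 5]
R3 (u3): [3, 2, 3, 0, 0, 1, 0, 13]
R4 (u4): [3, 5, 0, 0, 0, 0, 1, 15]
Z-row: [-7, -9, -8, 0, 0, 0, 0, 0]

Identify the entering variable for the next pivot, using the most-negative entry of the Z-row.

Negative Z-row entries: x1: -7, x2: -9, x3: -8.
The most negative is -9 in column x2, so x2 enters.

x2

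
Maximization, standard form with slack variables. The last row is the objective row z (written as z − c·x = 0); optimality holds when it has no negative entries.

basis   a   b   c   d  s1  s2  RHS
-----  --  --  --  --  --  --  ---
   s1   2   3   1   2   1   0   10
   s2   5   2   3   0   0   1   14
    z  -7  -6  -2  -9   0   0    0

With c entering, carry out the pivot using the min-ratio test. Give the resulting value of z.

28/3

Ratio test on column c — row 1: 10/1 = 10; row 2: 14/3 = 14/3. Minimum is 14/3 at row 2 (s2 leaves); pivot element 3.
Pivot on row 2; the z-row RHS becomes 0 − (-2)·(14/3) = 28/3.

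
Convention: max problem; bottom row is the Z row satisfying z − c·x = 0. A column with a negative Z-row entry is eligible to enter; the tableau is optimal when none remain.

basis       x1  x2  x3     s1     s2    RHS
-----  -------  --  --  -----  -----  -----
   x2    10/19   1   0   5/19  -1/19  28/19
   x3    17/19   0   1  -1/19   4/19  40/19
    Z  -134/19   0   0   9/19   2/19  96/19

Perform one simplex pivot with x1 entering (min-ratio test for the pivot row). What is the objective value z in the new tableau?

368/17

Ratio test on column x1 — row 1: (28/19)/(10/19) = 14/5; row 2: (40/19)/(17/19) = 40/17. Minimum is 40/17 at row 2 (x3 leaves); pivot element 17/19.
Pivot on row 2; the Z-row RHS becomes 96/19 − (-134/19)·(40/17) = 368/17.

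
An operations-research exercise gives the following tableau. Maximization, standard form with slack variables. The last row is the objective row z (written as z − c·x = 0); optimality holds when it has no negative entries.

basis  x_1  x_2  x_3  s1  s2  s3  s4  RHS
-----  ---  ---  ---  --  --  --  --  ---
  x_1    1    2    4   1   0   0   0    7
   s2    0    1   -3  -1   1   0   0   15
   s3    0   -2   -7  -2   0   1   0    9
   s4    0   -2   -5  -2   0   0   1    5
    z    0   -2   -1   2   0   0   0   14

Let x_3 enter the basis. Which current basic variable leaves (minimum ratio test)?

Column x_3 entries and ratios — x_1: 7/4 = 7/4; s2: -3 ≤ 0, skip; s3: -7 ≤ 0, skip; s4: -5 ≤ 0, skip.
Smallest ratio is 7/4 in the row of x_1, so x_1 leaves.

x_1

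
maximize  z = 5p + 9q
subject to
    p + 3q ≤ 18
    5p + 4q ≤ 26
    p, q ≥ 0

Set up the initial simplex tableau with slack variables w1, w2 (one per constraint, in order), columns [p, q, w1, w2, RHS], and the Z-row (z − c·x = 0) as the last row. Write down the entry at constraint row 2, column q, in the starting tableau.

4

Constraint 2 has coefficient 4 on q.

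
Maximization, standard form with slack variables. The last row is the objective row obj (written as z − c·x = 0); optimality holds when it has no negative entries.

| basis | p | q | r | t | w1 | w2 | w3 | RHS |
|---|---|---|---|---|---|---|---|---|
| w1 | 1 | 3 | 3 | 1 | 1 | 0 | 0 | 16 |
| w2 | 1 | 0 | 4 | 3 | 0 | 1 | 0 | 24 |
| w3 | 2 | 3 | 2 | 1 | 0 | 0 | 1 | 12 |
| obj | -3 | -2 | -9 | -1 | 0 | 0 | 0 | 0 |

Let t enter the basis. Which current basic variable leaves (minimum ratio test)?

w2

Column t entries and ratios — w1: 16/1 = 16; w2: 24/3 = 8; w3: 12/1 = 12.
Smallest ratio is 8 in the row of w2, so w2 leaves.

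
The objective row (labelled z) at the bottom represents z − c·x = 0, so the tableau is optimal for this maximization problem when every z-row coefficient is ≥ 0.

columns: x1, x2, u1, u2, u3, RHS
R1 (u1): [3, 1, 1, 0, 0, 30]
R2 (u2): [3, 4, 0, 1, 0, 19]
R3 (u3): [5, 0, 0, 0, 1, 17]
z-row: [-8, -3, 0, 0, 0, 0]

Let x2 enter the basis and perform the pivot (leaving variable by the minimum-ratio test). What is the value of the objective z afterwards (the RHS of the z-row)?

57/4

Ratio test on column x2 — row 1: 30/1 = 30; row 2: 19/4 = 19/4; row 3: entry 0 ≤ 0. Minimum is 19/4 at row 2 (u2 leaves); pivot element 4.
Pivot on row 2; the z-row RHS becomes 0 − (-3)·(19/4) = 57/4.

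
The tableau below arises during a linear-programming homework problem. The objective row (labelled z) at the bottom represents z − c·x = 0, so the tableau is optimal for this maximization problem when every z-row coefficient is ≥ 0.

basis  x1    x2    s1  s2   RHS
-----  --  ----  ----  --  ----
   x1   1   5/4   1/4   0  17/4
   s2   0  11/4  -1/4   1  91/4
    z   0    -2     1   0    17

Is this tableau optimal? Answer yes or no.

no

The z-row has a negative entry -2 in column x2, so it is not optimal.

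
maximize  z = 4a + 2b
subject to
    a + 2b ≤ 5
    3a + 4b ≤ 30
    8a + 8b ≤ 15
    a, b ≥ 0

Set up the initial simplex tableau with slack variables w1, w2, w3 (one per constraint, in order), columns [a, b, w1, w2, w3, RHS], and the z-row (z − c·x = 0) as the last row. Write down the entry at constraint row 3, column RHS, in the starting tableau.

The RHS of constraint 3 is b_3 = 15.

15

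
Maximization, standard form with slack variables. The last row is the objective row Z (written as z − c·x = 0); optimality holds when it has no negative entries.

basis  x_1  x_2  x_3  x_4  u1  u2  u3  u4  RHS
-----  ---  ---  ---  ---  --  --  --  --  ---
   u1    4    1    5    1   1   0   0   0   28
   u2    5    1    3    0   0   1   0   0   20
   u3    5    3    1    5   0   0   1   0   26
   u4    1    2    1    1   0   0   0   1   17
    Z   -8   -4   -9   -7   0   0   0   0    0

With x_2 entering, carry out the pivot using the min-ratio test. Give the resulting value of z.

34

Ratio test on column x_2 — row 1: 28/1 = 28; row 2: 20/1 = 20; row 3: 26/3 = 26/3; row 4: 17/2 = 17/2. Minimum is 17/2 at row 4 (u4 leaves); pivot element 2.
Pivot on row 4; the Z-row RHS becomes 0 − (-4)·(17/2) = 34.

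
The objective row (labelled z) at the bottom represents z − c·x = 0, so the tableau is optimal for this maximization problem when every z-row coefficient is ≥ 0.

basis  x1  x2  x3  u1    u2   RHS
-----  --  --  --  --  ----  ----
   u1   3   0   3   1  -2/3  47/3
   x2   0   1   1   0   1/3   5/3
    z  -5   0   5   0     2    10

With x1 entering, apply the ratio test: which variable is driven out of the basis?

Column x1 entries and ratios — u1: (47/3)/3 = 47/9; x2: 0 ≤ 0, skip.
Smallest ratio is 47/9 in the row of u1, so u1 leaves.

u1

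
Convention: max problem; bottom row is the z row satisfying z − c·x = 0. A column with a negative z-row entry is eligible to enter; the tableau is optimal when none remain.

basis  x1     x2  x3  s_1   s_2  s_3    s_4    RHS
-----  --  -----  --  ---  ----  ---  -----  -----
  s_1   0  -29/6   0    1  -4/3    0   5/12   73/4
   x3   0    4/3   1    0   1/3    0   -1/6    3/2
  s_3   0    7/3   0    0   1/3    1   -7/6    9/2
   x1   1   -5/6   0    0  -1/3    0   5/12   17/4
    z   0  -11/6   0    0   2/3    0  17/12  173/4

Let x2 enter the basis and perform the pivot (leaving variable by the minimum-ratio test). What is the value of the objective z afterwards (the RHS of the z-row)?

725/16

Ratio test on column x2 — row 1: entry -29/6 ≤ 0; row 2: (3/2)/(4/3) = 9/8; row 3: (9/2)/(7/3) = 27/14; row 4: entry -5/6 ≤ 0. Minimum is 9/8 at row 2 (x3 leaves); pivot element 4/3.
Pivot on row 2; the z-row RHS becomes 173/4 − (-11/6)·(9/8) = 725/16.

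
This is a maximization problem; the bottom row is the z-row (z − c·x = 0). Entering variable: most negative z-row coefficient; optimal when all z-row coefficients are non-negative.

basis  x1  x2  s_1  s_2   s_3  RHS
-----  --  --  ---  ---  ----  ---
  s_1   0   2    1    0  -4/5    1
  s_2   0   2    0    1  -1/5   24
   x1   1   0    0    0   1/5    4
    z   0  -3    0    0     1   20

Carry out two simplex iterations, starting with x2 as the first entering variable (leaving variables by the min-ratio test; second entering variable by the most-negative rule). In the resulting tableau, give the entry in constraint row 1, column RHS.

17/2

Ratio test on column x2 — row 1: 1/2 = 1/2; row 2: 24/2 = 12; row 3: entry 0 ≤ 0. Minimum is 1/2 at row 1 (s_1 leaves); pivot element 2.
Divide row 1 by 2; eliminate column x2 from the other rows.
Second iteration: most negative z-row entry is -1/5 in column s_3, so s_3 enters.
Ratio test on column s_3 — row 1: entry -2/5 ≤ 0; row 2: 23/(3/5) = 115/3; row 3: 4/(1/5) = 20. Minimum is 20 at row 3 (x1 leaves); pivot element 1/5.
Divide row 3 by 1/5; eliminate column s_3 from the other rows.
After both pivots, the entry at constraint row 1, column RHS is 17/2.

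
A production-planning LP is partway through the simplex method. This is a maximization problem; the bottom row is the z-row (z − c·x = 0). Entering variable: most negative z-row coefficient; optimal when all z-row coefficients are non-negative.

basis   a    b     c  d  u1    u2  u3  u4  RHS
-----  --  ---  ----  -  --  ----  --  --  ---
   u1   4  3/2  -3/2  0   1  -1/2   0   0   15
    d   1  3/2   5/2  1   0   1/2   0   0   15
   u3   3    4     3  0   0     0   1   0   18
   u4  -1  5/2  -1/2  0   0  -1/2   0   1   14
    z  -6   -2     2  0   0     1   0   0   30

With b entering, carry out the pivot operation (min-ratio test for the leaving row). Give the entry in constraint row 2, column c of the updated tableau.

11/8

Ratio test on column b — row 1: 15/(3/2) = 10; row 2: 15/(3/2) = 10; row 3: 18/4 = 9/2; row 4: 14/(5/2) = 28/5. Minimum is 9/2 at row 3 (u3 leaves); pivot element 4.
Divide row 3 by 4; eliminate column b from the other rows.
Row 2 update in column c: 5/2 − (3/2)·(3/4) = 11/8.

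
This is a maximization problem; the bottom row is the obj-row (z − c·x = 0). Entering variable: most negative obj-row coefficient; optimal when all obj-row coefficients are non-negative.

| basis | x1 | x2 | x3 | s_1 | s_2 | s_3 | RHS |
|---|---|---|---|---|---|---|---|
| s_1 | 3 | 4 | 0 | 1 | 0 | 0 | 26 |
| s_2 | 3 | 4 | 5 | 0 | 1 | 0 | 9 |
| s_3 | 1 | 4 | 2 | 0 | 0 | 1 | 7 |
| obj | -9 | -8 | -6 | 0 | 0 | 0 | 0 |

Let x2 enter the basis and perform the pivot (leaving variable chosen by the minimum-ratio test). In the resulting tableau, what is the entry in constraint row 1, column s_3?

Ratio test on column x2 — row 1: 26/4 = 13/2; row 2: 9/4 = 9/4; row 3: 7/4 = 7/4. Minimum is 7/4 at row 3 (s_3 leaves); pivot element 4.
Divide row 3 by 4; eliminate column x2 from the other rows.
Row 1 update in column s_3: 0 − 4·(1/4) = -1.

-1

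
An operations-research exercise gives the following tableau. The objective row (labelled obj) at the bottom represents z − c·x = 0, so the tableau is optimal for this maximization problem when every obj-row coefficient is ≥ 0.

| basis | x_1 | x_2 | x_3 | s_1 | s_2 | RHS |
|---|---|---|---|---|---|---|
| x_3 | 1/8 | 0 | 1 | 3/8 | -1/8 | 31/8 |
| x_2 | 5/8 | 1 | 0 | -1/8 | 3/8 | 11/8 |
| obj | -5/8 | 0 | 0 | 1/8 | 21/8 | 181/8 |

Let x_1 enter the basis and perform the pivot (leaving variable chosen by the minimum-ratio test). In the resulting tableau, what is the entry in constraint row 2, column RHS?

Ratio test on column x_1 — row 1: (31/8)/(1/8) = 31; row 2: (11/8)/(5/8) = 11/5. Minimum is 11/5 at row 2 (x_2 leaves); pivot element 5/8.
Divide row 2 by 5/8; eliminate column x_1 from the other rows.
In the new row 2, the RHS entry is the old entry divided by the pivot: (11/8)/(5/8) = 11/5.

11/5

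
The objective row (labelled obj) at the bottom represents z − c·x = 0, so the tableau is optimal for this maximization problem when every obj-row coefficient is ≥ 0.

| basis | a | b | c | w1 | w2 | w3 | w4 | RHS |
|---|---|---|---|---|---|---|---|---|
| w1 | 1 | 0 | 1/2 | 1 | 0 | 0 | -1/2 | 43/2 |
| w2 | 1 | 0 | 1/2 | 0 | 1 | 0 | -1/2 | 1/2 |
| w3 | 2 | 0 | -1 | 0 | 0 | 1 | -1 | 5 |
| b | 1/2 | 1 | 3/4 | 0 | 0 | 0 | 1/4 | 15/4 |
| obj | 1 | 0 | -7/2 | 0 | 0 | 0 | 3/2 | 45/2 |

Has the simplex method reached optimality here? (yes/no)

no

The obj-row has a negative entry -7/2 in column c, so it is not optimal.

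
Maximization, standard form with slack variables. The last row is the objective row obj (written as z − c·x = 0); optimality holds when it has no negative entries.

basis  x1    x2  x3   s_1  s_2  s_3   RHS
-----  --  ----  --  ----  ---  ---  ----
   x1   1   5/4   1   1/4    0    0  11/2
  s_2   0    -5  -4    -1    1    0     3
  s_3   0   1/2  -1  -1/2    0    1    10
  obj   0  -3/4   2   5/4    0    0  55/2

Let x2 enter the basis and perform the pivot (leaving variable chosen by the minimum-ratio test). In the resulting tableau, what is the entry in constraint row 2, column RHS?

Ratio test on column x2 — row 1: (11/2)/(5/4) = 22/5; row 2: entry -5 ≤ 0; row 3: 10/(1/2) = 20. Minimum is 22/5 at row 1 (x1 leaves); pivot element 5/4.
Divide row 1 by 5/4; eliminate column x2 from the other rows.
Row 2 update in column RHS: 3 − (-5)·(22/5) = 25.

25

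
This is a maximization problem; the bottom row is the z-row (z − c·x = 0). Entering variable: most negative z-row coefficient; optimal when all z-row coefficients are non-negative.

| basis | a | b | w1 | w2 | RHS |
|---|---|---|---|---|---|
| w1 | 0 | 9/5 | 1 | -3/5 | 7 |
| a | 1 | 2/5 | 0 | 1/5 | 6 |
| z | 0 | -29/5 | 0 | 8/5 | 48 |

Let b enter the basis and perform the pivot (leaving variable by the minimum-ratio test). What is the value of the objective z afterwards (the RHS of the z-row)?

Ratio test on column b — row 1: 7/(9/5) = 35/9; row 2: 6/(2/5) = 15. Minimum is 35/9 at row 1 (w1 leaves); pivot element 9/5.
Pivot on row 1; the z-row RHS becomes 48 − (-29/5)·(35/9) = 635/9.

635/9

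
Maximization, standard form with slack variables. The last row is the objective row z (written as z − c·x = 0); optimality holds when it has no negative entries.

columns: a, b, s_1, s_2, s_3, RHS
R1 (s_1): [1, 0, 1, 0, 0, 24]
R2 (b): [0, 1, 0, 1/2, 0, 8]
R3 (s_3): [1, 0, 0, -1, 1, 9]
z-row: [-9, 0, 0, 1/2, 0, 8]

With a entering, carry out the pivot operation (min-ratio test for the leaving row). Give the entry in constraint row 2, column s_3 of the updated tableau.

0

Ratio test on column a — row 1: 24/1 = 24; row 2: entry 0 ≤ 0; row 3: 9/1 = 9. Minimum is 9 at row 3 (s_3 leaves); pivot element 1.
Divide row 3 by 1; eliminate column a from the other rows.
Row 2 update in column s_3: 0 − 0·1 = 0.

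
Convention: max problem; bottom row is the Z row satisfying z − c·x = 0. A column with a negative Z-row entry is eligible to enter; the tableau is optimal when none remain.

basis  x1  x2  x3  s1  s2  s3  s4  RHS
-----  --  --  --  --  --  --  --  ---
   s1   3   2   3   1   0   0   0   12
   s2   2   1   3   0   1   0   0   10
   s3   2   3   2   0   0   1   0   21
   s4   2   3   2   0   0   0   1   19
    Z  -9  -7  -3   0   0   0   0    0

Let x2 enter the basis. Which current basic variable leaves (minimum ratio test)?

Column x2 entries and ratios — s1: 12/2 = 6; s2: 10/1 = 10; s3: 21/3 = 7; s4: 19/3 = 19/3.
Smallest ratio is 6 in the row of s1, so s1 leaves.

s1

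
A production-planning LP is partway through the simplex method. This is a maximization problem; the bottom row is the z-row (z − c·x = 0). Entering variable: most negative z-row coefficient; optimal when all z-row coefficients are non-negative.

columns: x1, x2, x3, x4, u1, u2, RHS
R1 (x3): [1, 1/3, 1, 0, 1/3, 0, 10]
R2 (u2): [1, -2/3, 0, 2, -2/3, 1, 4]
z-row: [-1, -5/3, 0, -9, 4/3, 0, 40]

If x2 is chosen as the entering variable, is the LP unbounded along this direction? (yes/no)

Column x2 has positive entries in row(s) 1, so the ratio test bounds it — not unbounded.

no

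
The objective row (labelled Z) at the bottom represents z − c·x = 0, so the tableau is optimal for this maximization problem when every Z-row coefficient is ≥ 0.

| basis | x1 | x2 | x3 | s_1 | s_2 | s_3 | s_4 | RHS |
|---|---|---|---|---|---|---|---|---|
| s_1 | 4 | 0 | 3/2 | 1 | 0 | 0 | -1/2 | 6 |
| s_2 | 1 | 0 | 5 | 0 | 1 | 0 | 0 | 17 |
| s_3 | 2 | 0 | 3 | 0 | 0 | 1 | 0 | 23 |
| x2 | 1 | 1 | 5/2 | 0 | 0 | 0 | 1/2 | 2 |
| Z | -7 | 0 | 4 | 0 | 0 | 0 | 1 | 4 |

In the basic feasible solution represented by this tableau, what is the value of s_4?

s_4 is not in the basis, so in the current basic feasible solution s_4 = 0.

0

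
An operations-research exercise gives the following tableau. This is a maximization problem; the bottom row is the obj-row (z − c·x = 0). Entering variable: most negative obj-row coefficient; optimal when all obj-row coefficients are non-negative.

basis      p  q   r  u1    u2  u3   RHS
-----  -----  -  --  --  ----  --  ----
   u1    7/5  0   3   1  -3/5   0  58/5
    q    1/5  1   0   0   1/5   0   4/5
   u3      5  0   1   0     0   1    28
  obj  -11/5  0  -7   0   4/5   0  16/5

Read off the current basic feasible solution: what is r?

0

r is not in the basis, so in the current basic feasible solution r = 0.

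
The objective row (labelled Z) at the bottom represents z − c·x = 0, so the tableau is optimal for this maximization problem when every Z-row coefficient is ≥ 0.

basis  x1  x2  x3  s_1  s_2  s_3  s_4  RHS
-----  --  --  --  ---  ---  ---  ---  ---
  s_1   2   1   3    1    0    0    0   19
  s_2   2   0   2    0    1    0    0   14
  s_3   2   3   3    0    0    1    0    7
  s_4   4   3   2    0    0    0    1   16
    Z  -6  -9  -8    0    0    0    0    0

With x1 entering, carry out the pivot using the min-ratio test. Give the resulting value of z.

Ratio test on column x1 — row 1: 19/2 = 19/2; row 2: 14/2 = 7; row 3: 7/2 = 7/2; row 4: 16/4 = 4. Minimum is 7/2 at row 3 (s_3 leaves); pivot element 2.
Pivot on row 3; the Z-row RHS becomes 0 − (-6)·(7/2) = 21.

21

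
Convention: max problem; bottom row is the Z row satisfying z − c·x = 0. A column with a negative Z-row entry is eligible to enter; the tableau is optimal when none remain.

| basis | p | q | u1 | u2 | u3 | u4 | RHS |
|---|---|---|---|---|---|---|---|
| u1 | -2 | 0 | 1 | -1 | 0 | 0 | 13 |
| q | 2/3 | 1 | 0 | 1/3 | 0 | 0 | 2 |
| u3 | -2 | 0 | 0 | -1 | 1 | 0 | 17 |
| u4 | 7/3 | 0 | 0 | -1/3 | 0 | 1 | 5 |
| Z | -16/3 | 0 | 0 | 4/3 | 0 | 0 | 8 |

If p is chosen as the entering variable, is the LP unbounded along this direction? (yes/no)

no

Column p has positive entries in row(s) 2, 4, so the ratio test bounds it — not unbounded.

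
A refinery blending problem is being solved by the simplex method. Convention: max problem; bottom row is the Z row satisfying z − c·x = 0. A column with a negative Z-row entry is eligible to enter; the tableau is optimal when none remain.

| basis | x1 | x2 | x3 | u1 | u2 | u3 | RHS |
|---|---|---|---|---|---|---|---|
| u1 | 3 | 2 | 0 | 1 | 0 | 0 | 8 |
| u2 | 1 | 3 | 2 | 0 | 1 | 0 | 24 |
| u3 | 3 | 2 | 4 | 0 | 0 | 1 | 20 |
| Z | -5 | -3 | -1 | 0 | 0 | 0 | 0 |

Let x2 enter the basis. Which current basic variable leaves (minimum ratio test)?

Column x2 entries and ratios — u1: 8/2 = 4; u2: 24/3 = 8; u3: 20/2 = 10.
Smallest ratio is 4 in the row of u1, so u1 leaves.

u1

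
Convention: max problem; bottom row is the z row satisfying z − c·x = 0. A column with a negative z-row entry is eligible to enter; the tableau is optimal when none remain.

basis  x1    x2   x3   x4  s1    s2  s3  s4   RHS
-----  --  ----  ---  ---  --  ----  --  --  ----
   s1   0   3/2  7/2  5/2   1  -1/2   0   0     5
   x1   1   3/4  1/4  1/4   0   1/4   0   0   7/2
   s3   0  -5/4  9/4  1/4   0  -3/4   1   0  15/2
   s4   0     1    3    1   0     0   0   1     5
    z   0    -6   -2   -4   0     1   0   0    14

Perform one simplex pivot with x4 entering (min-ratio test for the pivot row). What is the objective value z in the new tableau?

Ratio test on column x4 — row 1: 5/(5/2) = 2; row 2: (7/2)/(1/4) = 14; row 3: (15/2)/(1/4) = 30; row 4: 5/1 = 5. Minimum is 2 at row 1 (s1 leaves); pivot element 5/2.
Pivot on row 1; the z-row RHS becomes 14 − (-4)·2 = 22.

22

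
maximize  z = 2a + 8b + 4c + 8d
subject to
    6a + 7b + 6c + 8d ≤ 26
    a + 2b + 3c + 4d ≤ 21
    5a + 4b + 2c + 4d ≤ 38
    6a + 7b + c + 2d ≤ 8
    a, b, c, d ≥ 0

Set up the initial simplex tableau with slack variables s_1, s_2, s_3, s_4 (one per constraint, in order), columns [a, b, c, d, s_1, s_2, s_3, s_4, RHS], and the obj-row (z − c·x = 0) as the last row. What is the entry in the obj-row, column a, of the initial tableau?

-2

The obj-row carries the negated objective coefficients: the a entry is -2.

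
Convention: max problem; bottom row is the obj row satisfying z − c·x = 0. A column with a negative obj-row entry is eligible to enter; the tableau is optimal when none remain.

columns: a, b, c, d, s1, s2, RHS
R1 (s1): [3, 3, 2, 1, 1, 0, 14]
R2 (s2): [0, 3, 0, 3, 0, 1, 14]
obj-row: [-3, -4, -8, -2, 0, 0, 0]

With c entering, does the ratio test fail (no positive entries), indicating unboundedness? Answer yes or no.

Column c has positive entries in row(s) 1, so the ratio test bounds it — not unbounded.

no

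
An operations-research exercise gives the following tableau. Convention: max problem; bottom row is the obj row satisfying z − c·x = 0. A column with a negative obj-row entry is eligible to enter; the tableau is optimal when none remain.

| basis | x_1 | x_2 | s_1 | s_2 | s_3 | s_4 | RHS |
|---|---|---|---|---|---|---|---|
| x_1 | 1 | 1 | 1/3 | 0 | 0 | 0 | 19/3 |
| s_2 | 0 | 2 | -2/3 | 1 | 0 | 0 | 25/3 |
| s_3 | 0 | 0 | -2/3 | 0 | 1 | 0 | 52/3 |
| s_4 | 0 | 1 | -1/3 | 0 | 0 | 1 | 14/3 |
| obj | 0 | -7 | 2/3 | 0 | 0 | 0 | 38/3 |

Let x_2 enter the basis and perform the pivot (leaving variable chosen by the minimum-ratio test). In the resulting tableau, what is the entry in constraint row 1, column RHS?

13/6

Ratio test on column x_2 — row 1: (19/3)/1 = 19/3; row 2: (25/3)/2 = 25/6; row 3: entry 0 ≤ 0; row 4: (14/3)/1 = 14/3. Minimum is 25/6 at row 2 (s_2 leaves); pivot element 2.
Divide row 2 by 2; eliminate column x_2 from the other rows.
Row 1 update in column RHS: 19/3 − 1·(25/6) = 13/6.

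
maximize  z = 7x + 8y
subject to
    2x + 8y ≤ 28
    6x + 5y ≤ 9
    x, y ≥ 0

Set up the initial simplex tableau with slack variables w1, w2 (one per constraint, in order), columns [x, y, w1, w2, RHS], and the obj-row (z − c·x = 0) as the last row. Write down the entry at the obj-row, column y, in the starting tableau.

The obj-row carries the negated objective coefficients: the y entry is -8.

-8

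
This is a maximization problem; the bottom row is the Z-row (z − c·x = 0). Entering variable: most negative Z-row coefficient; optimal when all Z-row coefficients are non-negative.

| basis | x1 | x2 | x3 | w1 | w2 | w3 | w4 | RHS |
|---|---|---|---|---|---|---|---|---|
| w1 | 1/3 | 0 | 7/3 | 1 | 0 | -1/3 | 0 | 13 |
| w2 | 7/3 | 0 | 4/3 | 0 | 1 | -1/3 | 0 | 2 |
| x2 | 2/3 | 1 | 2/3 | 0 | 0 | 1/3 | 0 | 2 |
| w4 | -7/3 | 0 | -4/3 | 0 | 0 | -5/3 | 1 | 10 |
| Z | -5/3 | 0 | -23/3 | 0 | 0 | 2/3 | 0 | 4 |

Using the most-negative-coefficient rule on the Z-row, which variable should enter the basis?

x3

Negative Z-row entries: x1: -5/3, x3: -23/3.
The most negative is -23/3 in column x3, so x3 enters.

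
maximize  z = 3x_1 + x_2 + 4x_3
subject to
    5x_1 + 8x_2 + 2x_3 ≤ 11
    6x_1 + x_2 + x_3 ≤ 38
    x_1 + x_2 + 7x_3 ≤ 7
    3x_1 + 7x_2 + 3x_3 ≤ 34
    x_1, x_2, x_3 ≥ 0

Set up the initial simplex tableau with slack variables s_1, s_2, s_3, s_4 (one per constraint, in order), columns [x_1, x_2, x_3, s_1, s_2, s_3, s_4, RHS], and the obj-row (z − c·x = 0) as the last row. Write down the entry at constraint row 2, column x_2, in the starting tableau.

1

Constraint 2 has coefficient 1 on x_2.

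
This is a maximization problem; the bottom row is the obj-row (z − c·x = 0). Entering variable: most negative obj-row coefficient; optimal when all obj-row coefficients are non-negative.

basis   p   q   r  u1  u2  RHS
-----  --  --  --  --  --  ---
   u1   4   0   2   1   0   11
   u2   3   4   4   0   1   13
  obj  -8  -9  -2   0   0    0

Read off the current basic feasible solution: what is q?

q is not in the basis, so in the current basic feasible solution q = 0.

0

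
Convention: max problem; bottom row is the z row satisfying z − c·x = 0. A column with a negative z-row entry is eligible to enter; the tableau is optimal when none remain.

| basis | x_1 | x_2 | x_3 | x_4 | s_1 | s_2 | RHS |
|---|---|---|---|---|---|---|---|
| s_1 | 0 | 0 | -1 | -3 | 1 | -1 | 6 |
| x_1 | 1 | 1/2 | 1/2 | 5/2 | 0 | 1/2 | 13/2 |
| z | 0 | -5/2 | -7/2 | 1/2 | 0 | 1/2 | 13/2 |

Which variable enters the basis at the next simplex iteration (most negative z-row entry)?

Negative z-row entries: x_2: -5/2, x_3: -7/2.
The most negative is -7/2 in column x_3, so x_3 enters.

x_3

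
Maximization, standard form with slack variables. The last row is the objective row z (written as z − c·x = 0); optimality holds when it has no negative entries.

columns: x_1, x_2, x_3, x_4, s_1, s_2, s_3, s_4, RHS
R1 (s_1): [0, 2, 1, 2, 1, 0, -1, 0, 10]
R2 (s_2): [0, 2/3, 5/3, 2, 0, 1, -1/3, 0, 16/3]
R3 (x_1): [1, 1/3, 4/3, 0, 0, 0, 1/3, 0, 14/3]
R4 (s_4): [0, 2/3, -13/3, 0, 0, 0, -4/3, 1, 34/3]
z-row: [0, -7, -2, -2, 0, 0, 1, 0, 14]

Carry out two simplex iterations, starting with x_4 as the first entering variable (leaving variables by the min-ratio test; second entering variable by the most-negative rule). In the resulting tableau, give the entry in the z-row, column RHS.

Ratio test on column x_4 — row 1: 10/2 = 5; row 2: (16/3)/2 = 8/3; row 3: entry 0 ≤ 0; row 4: entry 0 ≤ 0. Minimum is 8/3 at row 2 (s_2 leaves); pivot element 2.
Divide row 2 by 2; eliminate column x_4 from the other rows.
Second iteration: most negative z-row entry is -19/3 in column x_2, so x_2 enters.
Ratio test on column x_2 — row 1: (14/3)/(4/3) = 7/2; row 2: (8/3)/(1/3) = 8; row 3: (14/3)/(1/3) = 14; row 4: (34/3)/(2/3) = 17. Minimum is 7/2 at row 1 (s_1 leaves); pivot element 4/3.
Divide row 1 by 4/3; eliminate column x_2 from the other rows.
After both pivots, the entry at the z-row, column RHS is 83/2.

83/2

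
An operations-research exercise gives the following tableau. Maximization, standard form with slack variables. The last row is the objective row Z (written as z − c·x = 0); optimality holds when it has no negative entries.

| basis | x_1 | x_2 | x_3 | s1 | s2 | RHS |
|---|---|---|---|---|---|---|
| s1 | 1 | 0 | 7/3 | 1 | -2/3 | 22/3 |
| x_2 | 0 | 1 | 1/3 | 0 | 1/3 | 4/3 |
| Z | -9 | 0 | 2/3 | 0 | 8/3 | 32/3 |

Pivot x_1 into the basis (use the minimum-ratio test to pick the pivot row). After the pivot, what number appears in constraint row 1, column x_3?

7/3

Ratio test on column x_1 — row 1: (22/3)/1 = 22/3; row 2: entry 0 ≤ 0. Minimum is 22/3 at row 1 (s1 leaves); pivot element 1.
Divide row 1 by 1; eliminate column x_1 from the other rows.
In the new row 1, the x_3 entry is the old entry divided by the pivot: (7/3)/1 = 7/3.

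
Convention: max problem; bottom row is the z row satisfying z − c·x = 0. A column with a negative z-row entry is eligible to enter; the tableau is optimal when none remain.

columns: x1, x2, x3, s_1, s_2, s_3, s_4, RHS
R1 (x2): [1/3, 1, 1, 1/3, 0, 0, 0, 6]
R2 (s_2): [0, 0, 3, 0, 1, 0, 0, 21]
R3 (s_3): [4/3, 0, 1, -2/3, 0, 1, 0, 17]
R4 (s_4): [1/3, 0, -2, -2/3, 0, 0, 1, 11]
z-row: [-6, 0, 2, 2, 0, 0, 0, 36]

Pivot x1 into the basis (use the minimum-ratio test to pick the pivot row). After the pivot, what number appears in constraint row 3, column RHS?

Ratio test on column x1 — row 1: 6/(1/3) = 18; row 2: entry 0 ≤ 0; row 3: 17/(4/3) = 51/4; row 4: 11/(1/3) = 33. Minimum is 51/4 at row 3 (s_3 leaves); pivot element 4/3.
Divide row 3 by 4/3; eliminate column x1 from the other rows.
In the new row 3, the RHS entry is the old entry divided by the pivot: 17/(4/3) = 51/4.

51/4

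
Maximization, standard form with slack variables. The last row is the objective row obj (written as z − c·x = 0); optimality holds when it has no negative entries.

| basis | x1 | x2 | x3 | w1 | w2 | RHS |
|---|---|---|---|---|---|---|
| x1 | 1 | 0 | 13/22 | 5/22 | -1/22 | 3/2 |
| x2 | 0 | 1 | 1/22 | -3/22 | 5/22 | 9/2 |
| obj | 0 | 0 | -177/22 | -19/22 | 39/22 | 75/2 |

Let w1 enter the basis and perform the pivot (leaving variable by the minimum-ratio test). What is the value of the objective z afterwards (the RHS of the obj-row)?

216/5

Ratio test on column w1 — row 1: (3/2)/(5/22) = 33/5; row 2: entry -3/22 ≤ 0. Minimum is 33/5 at row 1 (x1 leaves); pivot element 5/22.
Pivot on row 1; the obj-row RHS becomes 75/2 − (-19/22)·(33/5) = 216/5.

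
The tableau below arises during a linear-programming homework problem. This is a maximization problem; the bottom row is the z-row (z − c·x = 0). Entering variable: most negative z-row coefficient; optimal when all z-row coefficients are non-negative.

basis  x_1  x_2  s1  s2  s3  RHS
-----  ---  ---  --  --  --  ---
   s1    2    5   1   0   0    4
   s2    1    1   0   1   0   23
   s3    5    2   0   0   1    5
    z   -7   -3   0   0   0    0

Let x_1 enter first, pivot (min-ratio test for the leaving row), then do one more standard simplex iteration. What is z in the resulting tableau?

Ratio test on column x_1 — row 1: 4/2 = 2; row 2: 23/1 = 23; row 3: 5/5 = 1. Minimum is 1 at row 3 (s3 leaves); pivot element 5.
Pivot on row 3; the z-row RHS becomes 0 − (-7)·1 = 7.
Next entering variable (most negative z-row entry -1/5): x_2.
Ratio test on column x_2 — row 1: 2/(21/5) = 10/21; row 2: 22/(3/5) = 110/3; row 3: 1/(2/5) = 5/2. Minimum is 10/21 at row 1 (s1 leaves); pivot element 21/5.
After the second pivot the z-row RHS is 7 − (-1/5)·(10/21) = 149/21.

149/21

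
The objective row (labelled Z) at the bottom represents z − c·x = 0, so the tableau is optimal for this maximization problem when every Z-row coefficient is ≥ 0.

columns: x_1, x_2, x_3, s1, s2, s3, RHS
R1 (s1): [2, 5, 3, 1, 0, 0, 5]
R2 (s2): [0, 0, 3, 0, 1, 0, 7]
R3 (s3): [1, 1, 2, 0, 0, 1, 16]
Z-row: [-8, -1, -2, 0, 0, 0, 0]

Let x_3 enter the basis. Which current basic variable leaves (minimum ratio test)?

Column x_3 entries and ratios — s1: 5/3 = 5/3; s2: 7/3 = 7/3; s3: 16/2 = 8.
Smallest ratio is 5/3 in the row of s1, so s1 leaves.

s1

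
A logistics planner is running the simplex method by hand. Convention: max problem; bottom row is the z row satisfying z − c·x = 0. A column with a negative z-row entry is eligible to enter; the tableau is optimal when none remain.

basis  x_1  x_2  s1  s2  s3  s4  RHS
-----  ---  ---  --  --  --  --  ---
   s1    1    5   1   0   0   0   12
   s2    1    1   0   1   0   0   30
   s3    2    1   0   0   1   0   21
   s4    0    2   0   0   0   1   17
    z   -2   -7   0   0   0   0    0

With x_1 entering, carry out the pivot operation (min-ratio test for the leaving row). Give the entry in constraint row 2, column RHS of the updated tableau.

Ratio test on column x_1 — row 1: 12/1 = 12; row 2: 30/1 = 30; row 3: 21/2 = 21/2; row 4: entry 0 ≤ 0. Minimum is 21/2 at row 3 (s3 leaves); pivot element 2.
Divide row 3 by 2; eliminate column x_1 from the other rows.
Row 2 update in column RHS: 30 − 1·(21/2) = 39/2.

39/2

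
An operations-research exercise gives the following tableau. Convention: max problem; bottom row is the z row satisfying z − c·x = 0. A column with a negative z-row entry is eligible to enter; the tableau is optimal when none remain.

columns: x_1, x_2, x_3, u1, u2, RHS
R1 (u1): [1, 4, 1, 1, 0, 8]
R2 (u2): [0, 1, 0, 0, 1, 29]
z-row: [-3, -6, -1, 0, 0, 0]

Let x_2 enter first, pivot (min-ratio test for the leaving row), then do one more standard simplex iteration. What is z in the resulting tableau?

Ratio test on column x_2 — row 1: 8/4 = 2; row 2: 29/1 = 29. Minimum is 2 at row 1 (u1 leaves); pivot element 4.
Pivot on row 1; the z-row RHS becomes 0 − (-6)·2 = 12.
Next entering variable (most negative z-row entry -3/2): x_1.
Ratio test on column x_1 — row 1: 2/(1/4) = 8; row 2: entry -1/4 ≤ 0. Minimum is 8 at row 1 (x_2 leaves); pivot element 1/4.
After the second pivot the z-row RHS is 12 − (-3/2)·8 = 24.

24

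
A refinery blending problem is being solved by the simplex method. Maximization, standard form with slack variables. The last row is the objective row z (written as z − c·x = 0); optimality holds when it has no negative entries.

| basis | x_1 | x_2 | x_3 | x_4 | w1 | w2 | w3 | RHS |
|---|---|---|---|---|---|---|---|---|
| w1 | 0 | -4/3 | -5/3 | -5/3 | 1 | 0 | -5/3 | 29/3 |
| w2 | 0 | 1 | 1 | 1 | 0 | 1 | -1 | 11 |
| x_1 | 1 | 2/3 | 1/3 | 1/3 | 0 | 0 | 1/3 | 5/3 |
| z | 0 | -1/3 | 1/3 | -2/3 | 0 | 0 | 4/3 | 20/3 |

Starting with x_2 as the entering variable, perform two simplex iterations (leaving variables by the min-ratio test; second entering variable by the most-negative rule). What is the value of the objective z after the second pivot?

Ratio test on column x_2 — row 1: entry -4/3 ≤ 0; row 2: 11/1 = 11; row 3: (5/3)/(2/3) = 5/2. Minimum is 5/2 at row 3 (x_1 leaves); pivot element 2/3.
Pivot on row 3; the z-row RHS becomes 20/3 − (-1/3)·(5/2) = 15/2.
Next entering variable (most negative z-row entry -1/2): x_4.
Ratio test on column x_4 — row 1: entry -1 ≤ 0; row 2: (17/2)/(1/2) = 17; row 3: (5/2)/(1/2) = 5. Minimum is 5 at row 3 (x_2 leaves); pivot element 1/2.
After the second pivot the z-row RHS is 15/2 − (-1/2)·5 = 10.

10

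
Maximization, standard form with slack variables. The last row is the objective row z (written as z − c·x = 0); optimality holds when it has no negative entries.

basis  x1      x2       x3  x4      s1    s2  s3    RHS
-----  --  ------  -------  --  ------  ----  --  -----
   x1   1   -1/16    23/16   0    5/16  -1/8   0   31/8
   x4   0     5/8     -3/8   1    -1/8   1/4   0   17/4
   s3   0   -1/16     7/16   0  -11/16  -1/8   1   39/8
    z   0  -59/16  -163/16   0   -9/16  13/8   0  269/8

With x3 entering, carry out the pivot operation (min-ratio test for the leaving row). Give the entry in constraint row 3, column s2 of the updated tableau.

Ratio test on column x3 — row 1: (31/8)/(23/16) = 62/23; row 2: entry -3/8 ≤ 0; row 3: (39/8)/(7/16) = 78/7. Minimum is 62/23 at row 1 (x1 leaves); pivot element 23/16.
Divide row 1 by 23/16; eliminate column x3 from the other rows.
Row 3 update in column s2: -1/8 − (7/16)·(-2/23) = -2/23.

-2/23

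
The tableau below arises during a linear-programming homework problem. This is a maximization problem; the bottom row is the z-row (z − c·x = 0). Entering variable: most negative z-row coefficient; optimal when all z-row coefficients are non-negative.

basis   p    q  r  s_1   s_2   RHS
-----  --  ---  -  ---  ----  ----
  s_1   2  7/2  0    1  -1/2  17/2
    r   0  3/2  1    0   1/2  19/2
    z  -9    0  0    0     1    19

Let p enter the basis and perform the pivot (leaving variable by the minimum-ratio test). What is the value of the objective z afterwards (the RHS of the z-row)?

229/4

Ratio test on column p — row 1: (17/2)/2 = 17/4; row 2: entry 0 ≤ 0. Minimum is 17/4 at row 1 (s_1 leaves); pivot element 2.
Pivot on row 1; the z-row RHS becomes 19 − (-9)·(17/4) = 229/4.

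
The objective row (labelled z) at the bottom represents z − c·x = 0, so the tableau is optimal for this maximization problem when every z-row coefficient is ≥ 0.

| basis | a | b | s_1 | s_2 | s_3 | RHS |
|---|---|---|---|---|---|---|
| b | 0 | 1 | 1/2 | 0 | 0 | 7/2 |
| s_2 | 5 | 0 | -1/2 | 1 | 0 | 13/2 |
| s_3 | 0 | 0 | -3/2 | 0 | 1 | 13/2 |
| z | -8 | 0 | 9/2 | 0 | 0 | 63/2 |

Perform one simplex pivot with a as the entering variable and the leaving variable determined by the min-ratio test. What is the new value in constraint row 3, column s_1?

-3/2

Ratio test on column a — row 1: entry 0 ≤ 0; row 2: (13/2)/5 = 13/10; row 3: entry 0 ≤ 0. Minimum is 13/10 at row 2 (s_2 leaves); pivot element 5.
Divide row 2 by 5; eliminate column a from the other rows.
Row 3 update in column s_1: -3/2 − 0·(-1/10) = -3/2.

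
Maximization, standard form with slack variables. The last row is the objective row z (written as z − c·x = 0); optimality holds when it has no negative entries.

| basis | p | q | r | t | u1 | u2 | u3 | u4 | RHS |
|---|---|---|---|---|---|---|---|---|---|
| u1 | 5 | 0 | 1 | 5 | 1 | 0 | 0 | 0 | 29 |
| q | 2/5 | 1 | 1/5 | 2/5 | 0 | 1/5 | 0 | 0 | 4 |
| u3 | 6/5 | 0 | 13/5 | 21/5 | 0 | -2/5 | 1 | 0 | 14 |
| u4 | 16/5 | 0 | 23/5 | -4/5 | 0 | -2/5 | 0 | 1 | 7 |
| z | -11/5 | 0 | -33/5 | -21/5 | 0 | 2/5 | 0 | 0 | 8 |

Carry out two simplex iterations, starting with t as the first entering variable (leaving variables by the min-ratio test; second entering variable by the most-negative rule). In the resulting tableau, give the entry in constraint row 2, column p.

34/107

Ratio test on column t — row 1: 29/5 = 29/5; row 2: 4/(2/5) = 10; row 3: 14/(21/5) = 10/3; row 4: entry -4/5 ≤ 0. Minimum is 10/3 at row 3 (u3 leaves); pivot element 21/5.
Divide row 3 by 21/5; eliminate column t from the other rows.
Second iteration: most negative z-row entry is -4 in column r, so r enters.
Ratio test on column r — row 1: entry -44/21 ≤ 0; row 2: entry -1/21 ≤ 0; row 3: (10/3)/(13/21) = 70/13; row 4: (29/3)/(107/21) = 203/107. Minimum is 203/107 at row 4 (u4 leaves); pivot element 107/21.
Divide row 4 by 107/21; eliminate column r from the other rows.
After both pivots, the entry at constraint row 2, column p is 34/107.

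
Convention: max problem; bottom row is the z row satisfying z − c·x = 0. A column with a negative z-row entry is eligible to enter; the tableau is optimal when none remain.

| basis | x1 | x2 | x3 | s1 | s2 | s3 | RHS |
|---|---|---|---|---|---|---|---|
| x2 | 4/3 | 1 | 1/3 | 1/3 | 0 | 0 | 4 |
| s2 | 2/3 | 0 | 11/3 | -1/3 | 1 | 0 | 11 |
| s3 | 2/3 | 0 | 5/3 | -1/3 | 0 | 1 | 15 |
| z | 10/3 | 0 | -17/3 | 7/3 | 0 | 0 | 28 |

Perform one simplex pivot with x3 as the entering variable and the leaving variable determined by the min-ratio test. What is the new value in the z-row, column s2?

17/11

Ratio test on column x3 — row 1: 4/(1/3) = 12; row 2: 11/(11/3) = 3; row 3: 15/(5/3) = 9. Minimum is 3 at row 2 (s2 leaves); pivot element 11/3.
Divide row 2 by 11/3; eliminate column x3 from the other rows.
z-row update in column s2: 0 − (-17/3)·(3/11) = 17/11.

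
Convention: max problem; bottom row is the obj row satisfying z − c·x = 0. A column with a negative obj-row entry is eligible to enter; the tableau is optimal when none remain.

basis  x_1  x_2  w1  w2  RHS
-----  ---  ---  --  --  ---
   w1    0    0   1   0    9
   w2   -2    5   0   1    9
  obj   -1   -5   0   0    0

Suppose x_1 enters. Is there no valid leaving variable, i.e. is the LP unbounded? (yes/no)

yes

Every constraint-row entry in column x_1 is ≤ 0, so increasing x_1 is unbounded.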